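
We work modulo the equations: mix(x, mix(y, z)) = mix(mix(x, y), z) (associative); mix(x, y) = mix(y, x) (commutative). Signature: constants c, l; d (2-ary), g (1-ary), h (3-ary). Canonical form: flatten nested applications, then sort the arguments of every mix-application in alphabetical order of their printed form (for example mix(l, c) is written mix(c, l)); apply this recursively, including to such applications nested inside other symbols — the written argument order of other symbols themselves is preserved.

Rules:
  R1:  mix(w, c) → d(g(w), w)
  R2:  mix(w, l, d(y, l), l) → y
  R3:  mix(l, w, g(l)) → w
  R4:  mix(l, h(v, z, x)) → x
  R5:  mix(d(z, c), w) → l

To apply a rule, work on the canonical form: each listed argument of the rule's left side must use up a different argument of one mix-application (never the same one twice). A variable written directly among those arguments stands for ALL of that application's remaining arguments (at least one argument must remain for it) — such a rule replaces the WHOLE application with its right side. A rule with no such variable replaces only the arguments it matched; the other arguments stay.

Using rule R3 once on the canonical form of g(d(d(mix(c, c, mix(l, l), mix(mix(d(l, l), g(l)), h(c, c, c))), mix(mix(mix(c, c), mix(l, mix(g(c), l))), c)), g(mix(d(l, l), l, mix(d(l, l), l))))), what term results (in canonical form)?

Canonical form:  g(d(d(mix(c, c, d(l, l), g(l), h(c, c, c), l, l), mix(c, c, c, g(c), l, l)), g(mix(d(l, l), d(l, l), l, l))))
R3 matches:  uses g(l), l;  w := mix(c, c, d(l, l), h(c, c, c), l)
The variable takes the whole remainder — replace the entire application.
Result:  g(d(d(mix(c, c, d(l, l), h(c, c, c), l), mix(c, c, c, g(c), l, l)), g(mix(d(l, l), d(l, l), l, l))))

Answer: g(d(d(mix(c, c, d(l, l), h(c, c, c), l), mix(c, c, c, g(c), l, l)), g(mix(d(l, l), d(l, l), l, l))))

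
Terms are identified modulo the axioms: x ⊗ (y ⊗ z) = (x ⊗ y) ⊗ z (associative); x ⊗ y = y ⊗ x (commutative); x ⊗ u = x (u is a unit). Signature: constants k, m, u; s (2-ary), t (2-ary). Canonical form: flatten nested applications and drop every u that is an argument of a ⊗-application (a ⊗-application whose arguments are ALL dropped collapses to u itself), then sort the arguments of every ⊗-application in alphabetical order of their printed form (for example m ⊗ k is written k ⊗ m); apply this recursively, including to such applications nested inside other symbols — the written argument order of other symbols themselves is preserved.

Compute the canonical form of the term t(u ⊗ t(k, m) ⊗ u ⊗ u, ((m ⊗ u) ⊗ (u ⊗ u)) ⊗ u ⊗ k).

Answer: t(t(k, m), k ⊗ m)

Derivation:
Work inside:  ((m ⊗ u) ⊗ (u ⊗ u)) ⊗ u ⊗ k
Flatten:  m ⊗ u ⊗ u ⊗ u ⊗ u ⊗ k
Unit:  drop u (×4)
Order the arguments:  k ⊗ m
Reassemble:  t(t(k, m), k ⊗ m)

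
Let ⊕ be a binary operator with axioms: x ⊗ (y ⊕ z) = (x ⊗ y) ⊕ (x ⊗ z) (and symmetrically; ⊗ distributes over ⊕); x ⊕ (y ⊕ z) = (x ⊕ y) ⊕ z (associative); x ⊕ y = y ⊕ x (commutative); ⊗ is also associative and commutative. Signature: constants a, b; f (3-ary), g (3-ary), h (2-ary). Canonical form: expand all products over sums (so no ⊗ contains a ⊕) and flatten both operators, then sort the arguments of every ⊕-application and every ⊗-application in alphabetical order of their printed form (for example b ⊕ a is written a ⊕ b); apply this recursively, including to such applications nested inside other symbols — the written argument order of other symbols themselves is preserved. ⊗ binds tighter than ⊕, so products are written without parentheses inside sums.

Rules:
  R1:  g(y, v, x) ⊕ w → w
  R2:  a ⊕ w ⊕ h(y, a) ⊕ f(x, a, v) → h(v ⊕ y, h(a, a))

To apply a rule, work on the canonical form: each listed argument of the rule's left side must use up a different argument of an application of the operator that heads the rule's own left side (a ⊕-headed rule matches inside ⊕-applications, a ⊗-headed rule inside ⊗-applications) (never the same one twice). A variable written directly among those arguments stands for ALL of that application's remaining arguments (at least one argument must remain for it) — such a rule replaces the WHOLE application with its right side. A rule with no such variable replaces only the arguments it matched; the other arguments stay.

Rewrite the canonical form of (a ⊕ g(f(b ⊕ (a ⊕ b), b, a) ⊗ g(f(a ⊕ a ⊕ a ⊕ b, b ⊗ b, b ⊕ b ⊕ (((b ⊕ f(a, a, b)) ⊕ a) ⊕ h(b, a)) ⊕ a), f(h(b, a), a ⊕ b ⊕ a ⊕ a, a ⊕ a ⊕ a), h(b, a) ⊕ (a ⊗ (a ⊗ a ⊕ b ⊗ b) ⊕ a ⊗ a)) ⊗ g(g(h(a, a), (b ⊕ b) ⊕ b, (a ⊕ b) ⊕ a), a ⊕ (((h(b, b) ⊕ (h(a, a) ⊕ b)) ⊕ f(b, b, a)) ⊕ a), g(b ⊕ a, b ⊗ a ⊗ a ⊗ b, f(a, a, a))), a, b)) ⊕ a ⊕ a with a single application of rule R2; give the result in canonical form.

Canonical form:  a ⊕ a ⊕ a ⊕ g(f(a ⊕ b ⊕ b, b, a) ⊗ g(f(a ⊕ a ⊕ a ⊕ b, b ⊗ b, a ⊕ a ⊕ b ⊕ b ⊕ b ⊕ f(a, a, b) ⊕ h(b, a)), f(h(b, a), a ⊕ a ⊕ a ⊕ b, a ⊕ a ⊕ a), a ⊗ a ⊕ a ⊗ a ⊗ a ⊕ a ⊗ b ⊗ b ⊕ h(b, a)) ⊗ g(g(h(a, a), b ⊕ b ⊕ b, a ⊕ a ⊕ b), a ⊕ a ⊕ b ⊕ f(b, b, a) ⊕ h(a, a) ⊕ h(b, b), g(a ⊕ b, a ⊗ a ⊗ b ⊗ b, f(a, a, a))), a, b)
R2 matches:  uses a, f(a, a, b), h(b, a);  v := b, w := a ⊕ b ⊕ b ⊕ b, x := a, y := b
Every leftover argument binds to the variable; the entire application is replaced.
Result:  a ⊕ a ⊕ a ⊕ g(f(a ⊕ b ⊕ b, b, a) ⊗ g(f(a ⊕ a ⊕ a ⊕ b, b ⊗ b, h(b ⊕ b, h(a, a))), f(h(b, a), a ⊕ a ⊕ a ⊕ b, a ⊕ a ⊕ a), a ⊗ a ⊕ a ⊗ a ⊗ a ⊕ a ⊗ b ⊗ b ⊕ h(b, a)) ⊗ g(g(h(a, a), b ⊕ b ⊕ b, a ⊕ a ⊕ b), a ⊕ a ⊕ b ⊕ f(b, b, a) ⊕ h(a, a) ⊕ h(b, b), g(a ⊕ b, a ⊗ a ⊗ b ⊗ b, f(a, a, a))), a, b)

Answer: a ⊕ a ⊕ a ⊕ g(f(a ⊕ b ⊕ b, b, a) ⊗ g(f(a ⊕ a ⊕ a ⊕ b, b ⊗ b, h(b ⊕ b, h(a, a))), f(h(b, a), a ⊕ a ⊕ a ⊕ b, a ⊕ a ⊕ a), a ⊗ a ⊕ a ⊗ a ⊗ a ⊕ a ⊗ b ⊗ b ⊕ h(b, a)) ⊗ g(g(h(a, a), b ⊕ b ⊕ b, a ⊕ a ⊕ b), a ⊕ a ⊕ b ⊕ f(b, b, a) ⊕ h(a, a) ⊕ h(b, b), g(a ⊕ b, a ⊗ a ⊗ b ⊗ b, f(a, a, a))), a, b)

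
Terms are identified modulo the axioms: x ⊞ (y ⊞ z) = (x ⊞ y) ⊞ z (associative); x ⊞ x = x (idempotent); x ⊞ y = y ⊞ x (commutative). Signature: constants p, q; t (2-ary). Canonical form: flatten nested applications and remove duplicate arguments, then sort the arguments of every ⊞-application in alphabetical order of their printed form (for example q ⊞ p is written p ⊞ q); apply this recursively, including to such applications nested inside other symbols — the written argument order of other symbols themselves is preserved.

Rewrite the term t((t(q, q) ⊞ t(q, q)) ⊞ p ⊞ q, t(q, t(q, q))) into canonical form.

Descend into:  (t(q, q) ⊞ t(q, q)) ⊞ p ⊞ q
Merge nested applications:  t(q, q) ⊞ t(q, q) ⊞ p ⊞ q
Deduplicate:  drop duplicate t(q, q)
Sort arguments:  p ⊞ q ⊞ t(q, q)
Rebuild:  t(p ⊞ q ⊞ t(q, q), t(q, t(q, q)))

Answer: t(p ⊞ q ⊞ t(q, q), t(q, t(q, q)))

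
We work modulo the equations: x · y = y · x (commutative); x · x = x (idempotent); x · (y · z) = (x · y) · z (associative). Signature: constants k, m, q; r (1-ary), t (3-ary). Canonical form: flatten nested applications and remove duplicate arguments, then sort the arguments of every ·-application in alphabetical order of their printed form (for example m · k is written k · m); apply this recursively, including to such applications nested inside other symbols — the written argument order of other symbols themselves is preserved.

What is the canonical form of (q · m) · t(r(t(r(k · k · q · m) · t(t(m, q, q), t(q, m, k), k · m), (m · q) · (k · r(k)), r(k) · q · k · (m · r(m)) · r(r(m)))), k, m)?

Answer: m · q · t(r(t(r(k · m · q) · t(t(m, q, q), t(q, m, k), k · m), k · m · q · r(k), k · m · q · r(k) · r(m) · r(r(m)))), k, m)

Derivation:
Merge nested applications:  q · m · t(r(t(r(k · k · q · m) · t(t(m, q, q), t(q, m, k), k · m), (m · q) · (k · r(k)), r(k) · q · k · (m · r(m)) · r(r(m)))), k, m)
Simplify inside:  t(r(t(r(k · k · q · m) · t(t(m, q, q), t(q, m, k), k · m), (m · q) · (k · r(k)), r(k) · q · k · (m · r(m)) · r(r(m)))), k, m)  →  t(r(t(r(k · m · q) · t(t(m, q, q), t(q, m, k), k · m), k · m · q · r(k), k · m · q · r(k) · r(m) · r(r(m)))), k, m)
Order the arguments:  m · q · t(r(t(r(k · m · q) · t(t(m, q, q), t(q, m, k), k · m), k · m · q · r(k), k · m · q · r(k) · r(m) · r(r(m)))), k, m)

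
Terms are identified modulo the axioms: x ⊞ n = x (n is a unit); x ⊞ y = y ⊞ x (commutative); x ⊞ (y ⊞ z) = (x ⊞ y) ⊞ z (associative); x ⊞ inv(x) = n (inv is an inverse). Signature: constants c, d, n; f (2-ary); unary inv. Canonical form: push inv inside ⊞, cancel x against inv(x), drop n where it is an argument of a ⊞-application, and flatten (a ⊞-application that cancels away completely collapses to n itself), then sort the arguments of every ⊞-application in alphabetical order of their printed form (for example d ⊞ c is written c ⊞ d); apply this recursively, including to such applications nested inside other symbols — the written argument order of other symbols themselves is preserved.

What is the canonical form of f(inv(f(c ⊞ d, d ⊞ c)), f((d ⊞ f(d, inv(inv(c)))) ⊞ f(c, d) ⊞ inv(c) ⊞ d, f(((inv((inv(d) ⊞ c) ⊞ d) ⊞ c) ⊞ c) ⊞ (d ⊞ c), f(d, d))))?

Focus inside:  ((inv((inv(d) ⊞ c) ⊞ d) ⊞ c) ⊞ c) ⊞ (d ⊞ c)
Push inv inside:  distribute inv over ⊞ and collapse double inv
Collect:  d ⊞ c ⊞ c
Sort:  c ⊞ c ⊞ d
Rebuild:  f(inv(f(c ⊞ d, c ⊞ d)), f(d ⊞ d ⊞ f(c, d) ⊞ f(d, c) ⊞ inv(c), f(c ⊞ c ⊞ d, f(d, d))))

Answer: f(inv(f(c ⊞ d, c ⊞ d)), f(d ⊞ d ⊞ f(c, d) ⊞ f(d, c) ⊞ inv(c), f(c ⊞ c ⊞ d, f(d, d))))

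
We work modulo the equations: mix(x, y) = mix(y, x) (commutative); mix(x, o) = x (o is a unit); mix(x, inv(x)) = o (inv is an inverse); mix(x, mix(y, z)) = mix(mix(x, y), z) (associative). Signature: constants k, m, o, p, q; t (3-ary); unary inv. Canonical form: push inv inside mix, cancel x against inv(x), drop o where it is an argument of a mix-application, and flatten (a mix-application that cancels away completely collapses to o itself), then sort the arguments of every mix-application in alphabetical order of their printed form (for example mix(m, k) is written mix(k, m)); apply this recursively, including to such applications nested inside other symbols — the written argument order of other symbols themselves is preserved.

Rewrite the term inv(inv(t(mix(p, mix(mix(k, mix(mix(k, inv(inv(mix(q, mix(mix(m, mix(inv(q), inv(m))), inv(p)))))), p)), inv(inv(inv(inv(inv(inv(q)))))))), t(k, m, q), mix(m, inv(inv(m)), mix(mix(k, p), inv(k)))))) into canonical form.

Answer: t(mix(k, k, p, q), t(k, m, q), mix(m, m, p))

Derivation:
Push inv inside:  distribute inv over mix and collapse double inv
Collect terms:  t(mix(k, k, p, q), t(k, m, q), mix(m, m, p))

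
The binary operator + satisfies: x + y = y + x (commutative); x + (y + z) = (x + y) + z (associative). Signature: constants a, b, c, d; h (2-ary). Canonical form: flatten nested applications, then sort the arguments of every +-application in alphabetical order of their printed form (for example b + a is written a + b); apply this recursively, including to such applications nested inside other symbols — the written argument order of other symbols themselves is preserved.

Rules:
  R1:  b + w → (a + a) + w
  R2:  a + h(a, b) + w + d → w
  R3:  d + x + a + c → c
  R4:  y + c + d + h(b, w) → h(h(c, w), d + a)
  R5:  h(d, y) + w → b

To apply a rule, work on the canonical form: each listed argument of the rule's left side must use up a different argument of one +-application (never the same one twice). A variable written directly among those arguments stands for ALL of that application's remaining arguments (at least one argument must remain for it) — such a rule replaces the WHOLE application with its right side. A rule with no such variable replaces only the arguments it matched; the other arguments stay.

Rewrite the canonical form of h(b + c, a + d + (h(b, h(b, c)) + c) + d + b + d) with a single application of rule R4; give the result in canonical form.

Canonical form:  h(b + c, a + b + c + d + d + d + h(b, h(b, c)))
Match R4:  consume c, d, h(b, h(b, c));  w := h(b, c), y := a + b + d + d
The variable takes the whole remainder — replace the entire application.
Result:  h(b + c, h(h(c, h(b, c)), a + d))

Answer: h(b + c, h(h(c, h(b, c)), a + d))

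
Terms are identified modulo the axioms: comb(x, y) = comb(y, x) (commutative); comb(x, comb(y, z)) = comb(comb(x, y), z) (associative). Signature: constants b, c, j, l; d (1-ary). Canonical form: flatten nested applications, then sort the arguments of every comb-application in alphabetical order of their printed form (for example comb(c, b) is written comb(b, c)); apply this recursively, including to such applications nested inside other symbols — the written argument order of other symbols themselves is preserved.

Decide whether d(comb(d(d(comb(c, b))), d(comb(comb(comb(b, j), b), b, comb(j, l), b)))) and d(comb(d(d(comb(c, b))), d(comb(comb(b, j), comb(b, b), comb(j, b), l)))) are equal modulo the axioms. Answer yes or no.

Left:  d(comb(d(d(comb(c, b))), d(comb(comb(comb(b, j), b), b, comb(j, l), b))))
  Descend into:  comb(d(d(comb(c, b))), d(comb(comb(comb(b, j), b), b, comb(j, l), b)))
  Inside:  d(d(comb(c, b)))  →  d(d(comb(b, c)))
  Inside:  d(comb(comb(comb(b, j), b), b, comb(j, l), b))  →  d(comb(b, b, b, b, j, j, l))
  Sort:  comb(d(comb(b, b, b, b, j, j, l)), d(d(comb(b, c))))
  Reassemble:  d(comb(d(comb(b, b, b, b, j, j, l)), d(d(comb(b, c)))))
Right:  d(comb(d(d(comb(c, b))), d(comb(comb(b, j), comb(b, b), comb(j, b), l))))
  Focus inside:  comb(d(d(comb(c, b))), d(comb(comb(b, j), comb(b, b), comb(j, b), l)))
  Inside:  d(d(comb(c, b)))  →  d(d(comb(b, c)))
  Inside:  d(comb(comb(b, j), comb(b, b), comb(j, b), l))  →  d(comb(b, b, b, b, j, j, l))
  Sort:  comb(d(comb(b, b, b, b, j, j, l)), d(d(comb(b, c))))
  Reassemble:  d(comb(d(comb(b, b, b, b, j, j, l)), d(d(comb(b, c)))))

Answer: yes — both canonical forms are d(comb(d(comb(b, b, b, b, j, j, l)), d(d(comb(b, c)))))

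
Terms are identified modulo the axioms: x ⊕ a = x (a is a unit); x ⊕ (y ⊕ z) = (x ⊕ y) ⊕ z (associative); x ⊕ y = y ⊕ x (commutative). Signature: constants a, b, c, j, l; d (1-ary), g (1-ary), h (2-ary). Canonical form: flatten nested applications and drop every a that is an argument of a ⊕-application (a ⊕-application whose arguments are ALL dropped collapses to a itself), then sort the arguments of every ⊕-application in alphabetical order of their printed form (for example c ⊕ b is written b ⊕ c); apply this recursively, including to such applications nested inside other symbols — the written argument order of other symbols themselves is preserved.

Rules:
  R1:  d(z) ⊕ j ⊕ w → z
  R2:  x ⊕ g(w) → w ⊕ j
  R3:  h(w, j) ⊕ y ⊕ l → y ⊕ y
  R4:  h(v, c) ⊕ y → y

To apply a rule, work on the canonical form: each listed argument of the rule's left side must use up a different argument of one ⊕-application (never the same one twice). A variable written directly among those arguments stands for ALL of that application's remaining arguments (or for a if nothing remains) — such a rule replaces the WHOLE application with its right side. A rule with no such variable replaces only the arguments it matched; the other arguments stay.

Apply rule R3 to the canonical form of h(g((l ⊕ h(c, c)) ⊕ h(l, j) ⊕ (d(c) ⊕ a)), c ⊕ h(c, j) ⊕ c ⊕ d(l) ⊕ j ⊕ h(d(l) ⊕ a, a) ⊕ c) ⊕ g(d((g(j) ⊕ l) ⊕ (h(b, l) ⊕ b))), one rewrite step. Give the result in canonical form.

Answer: g(d(b ⊕ g(j) ⊕ h(b, l) ⊕ l)) ⊕ h(g(d(c) ⊕ d(c) ⊕ h(c, c) ⊕ h(c, c)), c ⊕ c ⊕ c ⊕ d(l) ⊕ h(c, j) ⊕ h(d(l), a) ⊕ j)

Derivation:
Canonical form:  g(d(b ⊕ g(j) ⊕ h(b, l) ⊕ l)) ⊕ h(g(d(c) ⊕ h(c, c) ⊕ h(l, j) ⊕ l), c ⊕ c ⊕ c ⊕ d(l) ⊕ h(c, j) ⊕ h(d(l), a) ⊕ j)
Apply R3:  consuming h(l, j), l;  w := l, y := d(c) ⊕ h(c, c)
The extension variable absorbs all remaining arguments, so the whole application is rewritten.
Giving:  g(d(b ⊕ g(j) ⊕ h(b, l) ⊕ l)) ⊕ h(g(d(c) ⊕ d(c) ⊕ h(c, c) ⊕ h(c, c)), c ⊕ c ⊕ c ⊕ d(l) ⊕ h(c, j) ⊕ h(d(l), a) ⊕ j)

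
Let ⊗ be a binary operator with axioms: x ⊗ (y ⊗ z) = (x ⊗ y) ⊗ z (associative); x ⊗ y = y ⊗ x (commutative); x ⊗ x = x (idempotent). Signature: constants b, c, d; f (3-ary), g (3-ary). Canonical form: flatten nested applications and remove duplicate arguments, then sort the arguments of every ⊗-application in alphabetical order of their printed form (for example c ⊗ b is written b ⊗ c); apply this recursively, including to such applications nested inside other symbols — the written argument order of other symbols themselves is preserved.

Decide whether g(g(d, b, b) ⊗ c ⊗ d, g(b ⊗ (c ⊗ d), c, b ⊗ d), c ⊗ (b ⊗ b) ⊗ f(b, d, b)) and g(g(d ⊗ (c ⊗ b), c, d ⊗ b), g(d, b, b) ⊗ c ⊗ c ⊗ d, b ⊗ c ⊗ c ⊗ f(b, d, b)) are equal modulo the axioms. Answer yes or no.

Left:  g(g(d, b, b) ⊗ c ⊗ d, g(b ⊗ (c ⊗ d), c, b ⊗ d), c ⊗ (b ⊗ b) ⊗ f(b, d, b))
  Descend into:  c ⊗ (b ⊗ b) ⊗ f(b, d, b)
  Flatten:  c ⊗ b ⊗ b ⊗ f(b, d, b)
  Drop duplicates:  drop duplicate b
  Sort arguments:  b ⊗ c ⊗ f(b, d, b)
  Rebuild:  g(c ⊗ d ⊗ g(d, b, b), g(b ⊗ c ⊗ d, c, b ⊗ d), b ⊗ c ⊗ f(b, d, b))
Right:  g(g(d ⊗ (c ⊗ b), c, d ⊗ b), g(d, b, b) ⊗ c ⊗ c ⊗ d, b ⊗ c ⊗ c ⊗ f(b, d, b))
  Descend into:  b ⊗ c ⊗ c ⊗ f(b, d, b)
  Drop duplicates:  drop duplicate c
  Sort:  b ⊗ c ⊗ f(b, d, b)
  Put back:  g(g(b ⊗ c ⊗ d, c, b ⊗ d), c ⊗ d ⊗ g(d, b, b), b ⊗ c ⊗ f(b, d, b))

Answer: no — g(c ⊗ d ⊗ g(d, b, b), g(b ⊗ c ⊗ d, c, b ⊗ d), b ⊗ c ⊗ f(b, d, b)) vs g(g(b ⊗ c ⊗ d, c, b ⊗ d), c ⊗ d ⊗ g(d, b, b), b ⊗ c ⊗ f(b, d, b))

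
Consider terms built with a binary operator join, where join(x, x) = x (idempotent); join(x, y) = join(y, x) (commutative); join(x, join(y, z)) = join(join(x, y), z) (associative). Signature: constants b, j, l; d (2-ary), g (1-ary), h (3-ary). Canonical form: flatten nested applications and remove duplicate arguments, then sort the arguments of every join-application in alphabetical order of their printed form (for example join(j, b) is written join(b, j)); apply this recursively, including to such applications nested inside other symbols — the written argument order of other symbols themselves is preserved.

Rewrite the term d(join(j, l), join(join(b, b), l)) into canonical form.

Focus inside:  join(join(b, b), l)
Merge nested applications:  join(b, b, l)
Drop duplicates:  drop duplicate b
Sort:  join(b, l)
Rebuild:  d(join(j, l), join(b, l))

Answer: d(join(j, l), join(b, l))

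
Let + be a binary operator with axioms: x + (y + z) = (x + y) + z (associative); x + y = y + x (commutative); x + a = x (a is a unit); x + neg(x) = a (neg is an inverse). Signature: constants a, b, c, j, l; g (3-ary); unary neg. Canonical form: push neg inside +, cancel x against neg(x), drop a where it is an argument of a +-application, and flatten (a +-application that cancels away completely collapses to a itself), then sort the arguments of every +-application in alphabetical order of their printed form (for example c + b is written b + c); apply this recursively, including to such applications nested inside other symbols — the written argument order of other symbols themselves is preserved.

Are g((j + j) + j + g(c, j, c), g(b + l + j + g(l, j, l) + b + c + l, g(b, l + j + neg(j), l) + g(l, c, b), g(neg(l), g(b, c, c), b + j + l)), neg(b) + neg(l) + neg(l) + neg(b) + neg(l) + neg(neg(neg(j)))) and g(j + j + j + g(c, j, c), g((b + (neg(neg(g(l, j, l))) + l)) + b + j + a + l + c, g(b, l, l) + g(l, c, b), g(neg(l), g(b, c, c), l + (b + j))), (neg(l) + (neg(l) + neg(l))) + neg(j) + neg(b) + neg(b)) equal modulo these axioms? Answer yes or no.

Left:  g((j + j) + j + g(c, j, c), g(b + l + j + g(l, j, l) + b + c + l, g(b, l + j + neg(j), l) + g(l, c, b), g(neg(l), g(b, c, c), b + j + l)), neg(b) + neg(l) + neg(l) + neg(b) + neg(l) + neg(neg(neg(j))))
  Focus inside:  neg(b) + neg(l) + neg(l) + neg(b) + neg(l) + neg(neg(neg(j)))
  Push neg inside:  distribute neg over + and collapse double neg
  Collect:  neg(b) + neg(b) + neg(l) + neg(l) + neg(l) + neg(j)
  Order the arguments:  neg(b) + neg(b) + neg(j) + neg(l) + neg(l) + neg(l)
  Reassemble:  g(g(c, j, c) + j + j + j, g(b + b + c + g(l, j, l) + j + l + l, g(b, l, l) + g(l, c, b), g(neg(l), g(b, c, c), b + j + l)), neg(b) + neg(b) + neg(j) + neg(l) + neg(l) + neg(l))
Right:  g(j + j + j + g(c, j, c), g((b + (neg(neg(g(l, j, l))) + l)) + b + j + a + l + c, g(b, l, l) + g(l, c, b), g(neg(l), g(b, c, c), l + (b + j))), (neg(l) + (neg(l) + neg(l))) + neg(j) + neg(b) + neg(b))
  Work inside:  (b + (neg(neg(g(l, j, l))) + l)) + b + j + a + l + c
  Push neg inside:  distribute neg over + and collapse double neg
  Collect:  b + b + g(l, j, l) + l + l + j + c
  Order the arguments:  b + b + c + g(l, j, l) + j + l + l
  Put back:  g(g(c, j, c) + j + j + j, g(b + b + c + g(l, j, l) + j + l + l, g(b, l, l) + g(l, c, b), g(neg(l), g(b, c, c), b + j + l)), neg(b) + neg(b) + neg(j) + neg(l) + neg(l) + neg(l))

Answer: yes — both canonical forms are g(g(c, j, c) + j + j + j, g(b + b + c + g(l, j, l) + j + l + l, g(b, l, l) + g(l, c, b), g(neg(l), g(b, c, c), b + j + l)), neg(b) + neg(b) + neg(j) + neg(l) + neg(l) + neg(l))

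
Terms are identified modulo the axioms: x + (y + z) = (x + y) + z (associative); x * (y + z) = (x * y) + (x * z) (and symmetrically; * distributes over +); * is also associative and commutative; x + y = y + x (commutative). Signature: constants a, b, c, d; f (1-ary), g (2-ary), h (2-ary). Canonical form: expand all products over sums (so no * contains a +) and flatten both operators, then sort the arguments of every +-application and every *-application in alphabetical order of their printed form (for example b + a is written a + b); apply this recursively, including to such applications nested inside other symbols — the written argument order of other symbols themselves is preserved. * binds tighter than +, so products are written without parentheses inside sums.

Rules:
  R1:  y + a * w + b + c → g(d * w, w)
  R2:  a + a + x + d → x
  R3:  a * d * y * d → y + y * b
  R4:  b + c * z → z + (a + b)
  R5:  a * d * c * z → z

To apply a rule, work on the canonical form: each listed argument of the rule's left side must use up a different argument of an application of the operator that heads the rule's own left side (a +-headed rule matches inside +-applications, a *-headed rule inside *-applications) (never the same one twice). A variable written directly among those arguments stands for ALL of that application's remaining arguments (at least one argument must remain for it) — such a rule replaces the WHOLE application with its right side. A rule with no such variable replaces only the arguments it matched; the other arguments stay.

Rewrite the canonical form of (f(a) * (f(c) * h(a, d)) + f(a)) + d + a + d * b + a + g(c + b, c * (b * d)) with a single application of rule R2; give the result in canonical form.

Canonical form:  a + a + b * d + d + f(a) + f(a) * f(c) * h(a, d) + g(b + c, b * c * d)
Match R2:  consume a, a, d;  x := b * d + f(a) + f(a) * f(c) * h(a, d) + g(b + c, b * c * d)
The variable takes the whole remainder — replace the entire application.
Result:  b * d + f(a) + f(a) * f(c) * h(a, d) + g(b + c, b * c * d)

Answer: b * d + f(a) + f(a) * f(c) * h(a, d) + g(b + c, b * c * d)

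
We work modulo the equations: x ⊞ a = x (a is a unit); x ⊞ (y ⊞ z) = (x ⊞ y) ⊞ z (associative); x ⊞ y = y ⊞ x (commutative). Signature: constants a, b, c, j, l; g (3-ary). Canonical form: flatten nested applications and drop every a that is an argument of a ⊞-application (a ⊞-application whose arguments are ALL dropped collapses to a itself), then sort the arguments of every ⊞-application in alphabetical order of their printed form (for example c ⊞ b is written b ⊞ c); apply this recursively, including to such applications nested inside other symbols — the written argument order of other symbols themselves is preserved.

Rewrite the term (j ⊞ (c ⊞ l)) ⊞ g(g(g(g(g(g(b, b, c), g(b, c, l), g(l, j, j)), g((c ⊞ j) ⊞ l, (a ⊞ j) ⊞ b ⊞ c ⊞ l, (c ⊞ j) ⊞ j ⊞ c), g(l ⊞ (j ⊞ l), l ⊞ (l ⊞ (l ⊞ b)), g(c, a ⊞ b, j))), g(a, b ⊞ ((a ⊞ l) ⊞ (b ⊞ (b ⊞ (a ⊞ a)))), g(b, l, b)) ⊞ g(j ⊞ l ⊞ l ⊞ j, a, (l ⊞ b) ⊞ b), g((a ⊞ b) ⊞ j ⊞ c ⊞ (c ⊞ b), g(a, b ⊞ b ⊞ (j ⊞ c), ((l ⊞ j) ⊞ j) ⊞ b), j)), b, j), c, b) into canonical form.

Answer: c ⊞ g(g(g(g(g(g(b, b, c), g(b, c, l), g(l, j, j)), g(c ⊞ j ⊞ l, b ⊞ c ⊞ j ⊞ l, c ⊞ c ⊞ j ⊞ j), g(j ⊞ l ⊞ l, b ⊞ l ⊞ l ⊞ l, g(c, b, j))), g(a, b ⊞ b ⊞ b ⊞ l, g(b, l, b)) ⊞ g(j ⊞ j ⊞ l ⊞ l, a, b ⊞ b ⊞ l), g(b ⊞ b ⊞ c ⊞ c ⊞ j, g(a, b ⊞ b ⊞ c ⊞ j, b ⊞ j ⊞ j ⊞ l), j)), b, j), c, b) ⊞ j ⊞ l

Derivation:
Merge nested applications:  j ⊞ c ⊞ l ⊞ g(g(g(g(g(g(b, b, c), g(b, c, l), g(l, j, j)), g((c ⊞ j) ⊞ l, (a ⊞ j) ⊞ b ⊞ c ⊞ l, (c ⊞ j) ⊞ j ⊞ c), g(l ⊞ (j ⊞ l), l ⊞ (l ⊞ (l ⊞ b)), g(c, a ⊞ b, j))), g(a, b ⊞ ((a ⊞ l) ⊞ (b ⊞ (b ⊞ (a ⊞ a)))), g(b, l, b)) ⊞ g(j ⊞ l ⊞ l ⊞ j, a, (l ⊞ b) ⊞ b), g((a ⊞ b) ⊞ j ⊞ c ⊞ (c ⊞ b), g(a, b ⊞ b ⊞ (j ⊞ c), ((l ⊞ j) ⊞ j) ⊞ b), j)), b, j), c, b)
Simplify inside:  g(g(g(g(g(g(b, b, c), g(b, c, l), g(l, j, j)), g((c ⊞ j) ⊞ l, (a ⊞ j) ⊞ b ⊞ c ⊞ l, (c ⊞ j) ⊞ j ⊞ c), g(l ⊞ (j ⊞ l), l ⊞ (l ⊞ (l ⊞ b)), g(c, a ⊞ b, j))), g(a, b ⊞ ((a ⊞ l) ⊞ (b ⊞ (b ⊞ (a ⊞ a)))), g(b, l, b)) ⊞ g(j ⊞ l ⊞ l ⊞ j, a, (l ⊞ b) ⊞ b), g((a ⊞ b) ⊞ j ⊞ c ⊞ (c ⊞ b), g(a, b ⊞ b ⊞ (j ⊞ c), ((l ⊞ j) ⊞ j) ⊞ b), j)), b, j), c, b)  →  g(g(g(g(g(g(b, b, c), g(b, c, l), g(l, j, j)), g(c ⊞ j ⊞ l, b ⊞ c ⊞ j ⊞ l, c ⊞ c ⊞ j ⊞ j), g(j ⊞ l ⊞ l, b ⊞ l ⊞ l ⊞ l, g(c, b, j))), g(a, b ⊞ b ⊞ b ⊞ l, g(b, l, b)) ⊞ g(j ⊞ j ⊞ l ⊞ l, a, b ⊞ b ⊞ l), g(b ⊞ b ⊞ c ⊞ c ⊞ j, g(a, b ⊞ b ⊞ c ⊞ j, b ⊞ j ⊞ j ⊞ l), j)), b, j), c, b)
Sort:  c ⊞ g(g(g(g(g(g(b, b, c), g(b, c, l), g(l, j, j)), g(c ⊞ j ⊞ l, b ⊞ c ⊞ j ⊞ l, c ⊞ c ⊞ j ⊞ j), g(j ⊞ l ⊞ l, b ⊞ l ⊞ l ⊞ l, g(c, b, j))), g(a, b ⊞ b ⊞ b ⊞ l, g(b, l, b)) ⊞ g(j ⊞ j ⊞ l ⊞ l, a, b ⊞ b ⊞ l), g(b ⊞ b ⊞ c ⊞ c ⊞ j, g(a, b ⊞ b ⊞ c ⊞ j, b ⊞ j ⊞ j ⊞ l), j)), b, j), c, b) ⊞ j ⊞ l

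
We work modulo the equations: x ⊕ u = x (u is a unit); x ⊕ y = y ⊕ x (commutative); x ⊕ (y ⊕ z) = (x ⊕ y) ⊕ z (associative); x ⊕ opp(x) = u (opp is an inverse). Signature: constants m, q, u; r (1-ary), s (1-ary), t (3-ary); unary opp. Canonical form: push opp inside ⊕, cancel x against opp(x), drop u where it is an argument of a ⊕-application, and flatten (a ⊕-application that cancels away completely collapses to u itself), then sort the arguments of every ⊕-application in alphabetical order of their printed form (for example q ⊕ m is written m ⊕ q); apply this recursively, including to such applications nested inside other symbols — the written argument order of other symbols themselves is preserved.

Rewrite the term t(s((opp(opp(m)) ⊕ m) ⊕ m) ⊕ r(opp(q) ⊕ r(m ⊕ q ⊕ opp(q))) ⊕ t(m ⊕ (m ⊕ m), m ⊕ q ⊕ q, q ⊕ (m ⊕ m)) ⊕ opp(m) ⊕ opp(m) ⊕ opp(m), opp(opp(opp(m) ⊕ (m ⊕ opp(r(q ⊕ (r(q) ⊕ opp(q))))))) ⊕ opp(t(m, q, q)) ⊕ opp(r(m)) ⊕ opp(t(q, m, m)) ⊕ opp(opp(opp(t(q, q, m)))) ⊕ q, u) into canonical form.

Answer: t(opp(m) ⊕ opp(m) ⊕ opp(m) ⊕ r(opp(q) ⊕ r(m)) ⊕ s(m ⊕ m ⊕ m) ⊕ t(m ⊕ m ⊕ m, m ⊕ q ⊕ q, m ⊕ m ⊕ q), opp(r(m)) ⊕ opp(r(r(q))) ⊕ opp(t(m, q, q)) ⊕ opp(t(q, m, m)) ⊕ opp(t(q, q, m)) ⊕ q, u)

Derivation:
Descend into:  s((opp(opp(m)) ⊕ m) ⊕ m) ⊕ r(opp(q) ⊕ r(m ⊕ q ⊕ opp(q))) ⊕ t(m ⊕ (m ⊕ m), m ⊕ q ⊕ q, q ⊕ (m ⊕ m)) ⊕ opp(m) ⊕ opp(m) ⊕ opp(m)
Push opp inside:  distribute opp over ⊕ and collapse double opp
Collect terms:  s(m ⊕ m ⊕ m) ⊕ r(opp(q) ⊕ r(m)) ⊕ t(m ⊕ m ⊕ m, m ⊕ q ⊕ q, m ⊕ m ⊕ q) ⊕ opp(m) ⊕ opp(m) ⊕ opp(m)
Sort arguments:  opp(m) ⊕ opp(m) ⊕ opp(m) ⊕ r(opp(q) ⊕ r(m)) ⊕ s(m ⊕ m ⊕ m) ⊕ t(m ⊕ m ⊕ m, m ⊕ q ⊕ q, m ⊕ m ⊕ q)
Put back:  t(opp(m) ⊕ opp(m) ⊕ opp(m) ⊕ r(opp(q) ⊕ r(m)) ⊕ s(m ⊕ m ⊕ m) ⊕ t(m ⊕ m ⊕ m, m ⊕ q ⊕ q, m ⊕ m ⊕ q), opp(r(m)) ⊕ opp(r(r(q))) ⊕ opp(t(m, q, q)) ⊕ opp(t(q, m, m)) ⊕ opp(t(q, q, m)) ⊕ q, u)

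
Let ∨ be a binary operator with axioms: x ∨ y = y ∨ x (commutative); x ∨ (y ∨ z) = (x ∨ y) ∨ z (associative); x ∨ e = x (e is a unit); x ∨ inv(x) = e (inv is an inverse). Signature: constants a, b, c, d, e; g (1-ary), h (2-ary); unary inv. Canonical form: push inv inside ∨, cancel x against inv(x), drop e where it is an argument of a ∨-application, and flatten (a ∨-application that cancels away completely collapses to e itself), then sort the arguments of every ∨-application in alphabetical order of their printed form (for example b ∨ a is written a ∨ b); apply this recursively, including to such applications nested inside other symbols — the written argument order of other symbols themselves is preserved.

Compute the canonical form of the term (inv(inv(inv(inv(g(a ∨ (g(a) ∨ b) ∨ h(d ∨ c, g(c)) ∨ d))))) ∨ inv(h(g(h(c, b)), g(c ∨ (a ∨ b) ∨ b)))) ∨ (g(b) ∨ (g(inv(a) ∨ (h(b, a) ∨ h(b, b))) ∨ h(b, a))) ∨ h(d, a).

Answer: g(a ∨ b ∨ d ∨ g(a) ∨ h(c ∨ d, g(c))) ∨ g(b) ∨ g(h(b, a) ∨ h(b, b) ∨ inv(a)) ∨ h(b, a) ∨ h(d, a) ∨ inv(h(g(h(c, b)), g(a ∨ b ∨ b ∨ c)))

Derivation:
Push inv inside:  distribute inv over ∨ and collapse double inv
Collect:  g(a ∨ b ∨ d ∨ g(a) ∨ h(c ∨ d, g(c))) ∨ inv(h(g(h(c, b)), g(a ∨ b ∨ b ∨ c))) ∨ g(b) ∨ g(h(b, a) ∨ h(b, b) ∨ inv(a)) ∨ h(b, a) ∨ h(d, a)
Sort:  g(a ∨ b ∨ d ∨ g(a) ∨ h(c ∨ d, g(c))) ∨ g(b) ∨ g(h(b, a) ∨ h(b, b) ∨ inv(a)) ∨ h(b, a) ∨ h(d, a) ∨ inv(h(g(h(c, b)), g(a ∨ b ∨ b ∨ c)))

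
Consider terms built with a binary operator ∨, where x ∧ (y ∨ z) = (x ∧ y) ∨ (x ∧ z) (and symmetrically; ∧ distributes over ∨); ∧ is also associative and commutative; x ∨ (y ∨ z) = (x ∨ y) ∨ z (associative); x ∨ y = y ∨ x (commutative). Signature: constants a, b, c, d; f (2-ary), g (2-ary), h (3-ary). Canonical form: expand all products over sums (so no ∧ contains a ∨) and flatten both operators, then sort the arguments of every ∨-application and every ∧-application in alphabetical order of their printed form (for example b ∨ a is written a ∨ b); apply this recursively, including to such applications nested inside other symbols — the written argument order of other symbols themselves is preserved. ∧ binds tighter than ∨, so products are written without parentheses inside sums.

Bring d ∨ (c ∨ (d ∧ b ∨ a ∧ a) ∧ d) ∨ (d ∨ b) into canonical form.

Answer: a ∧ a ∧ d ∨ b ∨ b ∧ d ∧ d ∨ c ∨ d ∨ d

Derivation:
Expand products over sums:  d ∨ c ∨ b ∧ d ∧ d ∨ a ∧ a ∧ d ∨ d ∨ b
Order the arguments:  a ∧ a ∧ d ∨ b ∨ b ∧ d ∧ d ∨ c ∨ d ∨ d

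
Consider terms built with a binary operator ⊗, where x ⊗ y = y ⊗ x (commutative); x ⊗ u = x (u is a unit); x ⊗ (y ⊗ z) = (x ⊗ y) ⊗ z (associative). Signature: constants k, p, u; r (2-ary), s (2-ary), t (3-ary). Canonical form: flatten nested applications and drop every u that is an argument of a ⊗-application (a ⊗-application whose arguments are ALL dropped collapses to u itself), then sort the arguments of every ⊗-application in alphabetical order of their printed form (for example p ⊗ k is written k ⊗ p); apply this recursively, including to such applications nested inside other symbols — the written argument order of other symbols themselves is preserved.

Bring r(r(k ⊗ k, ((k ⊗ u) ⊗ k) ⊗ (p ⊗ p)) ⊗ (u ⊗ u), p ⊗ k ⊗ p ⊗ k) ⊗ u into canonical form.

Simplify inside:  r(r(k ⊗ k, ((k ⊗ u) ⊗ k) ⊗ (p ⊗ p)) ⊗ (u ⊗ u), p ⊗ k ⊗ p ⊗ k)  →  r(r(k ⊗ k, k ⊗ k ⊗ p ⊗ p), k ⊗ k ⊗ p ⊗ p)
Unit:  drop u
Order the arguments:  r(r(k ⊗ k, k ⊗ k ⊗ p ⊗ p), k ⊗ k ⊗ p ⊗ p)

Answer: r(r(k ⊗ k, k ⊗ k ⊗ p ⊗ p), k ⊗ k ⊗ p ⊗ p)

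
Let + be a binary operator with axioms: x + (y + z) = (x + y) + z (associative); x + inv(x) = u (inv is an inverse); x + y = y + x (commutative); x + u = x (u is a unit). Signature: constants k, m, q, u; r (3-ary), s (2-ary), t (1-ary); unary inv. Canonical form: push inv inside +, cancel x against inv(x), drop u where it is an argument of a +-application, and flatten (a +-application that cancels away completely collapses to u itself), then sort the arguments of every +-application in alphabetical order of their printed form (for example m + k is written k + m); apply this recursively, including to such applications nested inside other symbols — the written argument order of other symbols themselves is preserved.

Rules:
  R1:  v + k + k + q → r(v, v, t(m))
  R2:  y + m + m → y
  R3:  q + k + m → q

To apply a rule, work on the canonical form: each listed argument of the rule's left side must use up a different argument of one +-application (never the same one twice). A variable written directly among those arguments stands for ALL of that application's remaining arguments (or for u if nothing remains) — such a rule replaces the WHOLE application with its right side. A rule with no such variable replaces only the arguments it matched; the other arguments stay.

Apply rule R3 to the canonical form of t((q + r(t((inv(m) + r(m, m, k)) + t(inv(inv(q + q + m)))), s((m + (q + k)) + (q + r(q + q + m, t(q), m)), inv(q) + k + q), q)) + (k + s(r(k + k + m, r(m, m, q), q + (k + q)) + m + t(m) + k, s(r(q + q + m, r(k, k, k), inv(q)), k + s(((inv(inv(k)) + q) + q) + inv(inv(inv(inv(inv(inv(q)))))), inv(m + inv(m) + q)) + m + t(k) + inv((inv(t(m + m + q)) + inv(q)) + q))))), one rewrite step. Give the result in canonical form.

Canonical form:  t(k + q + r(t(inv(m) + r(m, m, k) + t(m + q + q)), s(k + m + q + q + r(m + q + q, t(q), m), k), q) + s(k + m + r(k + k + m, r(m, m, q), k + q + q) + t(m), s(r(m + q + q, r(k, k, k), inv(q)), k + m + s(k + q + q + q, inv(q)) + t(k) + t(m + m + q))))
Match R3:  consume k, m, q
Giving:  t(k + q + r(t(inv(m) + r(m, m, k) + t(m + q + q)), s(q + q + r(m + q + q, t(q), m), k), q) + s(k + m + r(k + k + m, r(m, m, q), k + q + q) + t(m), s(r(m + q + q, r(k, k, k), inv(q)), k + m + s(k + q + q + q, inv(q)) + t(k) + t(m + m + q))))

Answer: t(k + q + r(t(inv(m) + r(m, m, k) + t(m + q + q)), s(q + q + r(m + q + q, t(q), m), k), q) + s(k + m + r(k + k + m, r(m, m, q), k + q + q) + t(m), s(r(m + q + q, r(k, k, k), inv(q)), k + m + s(k + q + q + q, inv(q)) + t(k) + t(m + m + q))))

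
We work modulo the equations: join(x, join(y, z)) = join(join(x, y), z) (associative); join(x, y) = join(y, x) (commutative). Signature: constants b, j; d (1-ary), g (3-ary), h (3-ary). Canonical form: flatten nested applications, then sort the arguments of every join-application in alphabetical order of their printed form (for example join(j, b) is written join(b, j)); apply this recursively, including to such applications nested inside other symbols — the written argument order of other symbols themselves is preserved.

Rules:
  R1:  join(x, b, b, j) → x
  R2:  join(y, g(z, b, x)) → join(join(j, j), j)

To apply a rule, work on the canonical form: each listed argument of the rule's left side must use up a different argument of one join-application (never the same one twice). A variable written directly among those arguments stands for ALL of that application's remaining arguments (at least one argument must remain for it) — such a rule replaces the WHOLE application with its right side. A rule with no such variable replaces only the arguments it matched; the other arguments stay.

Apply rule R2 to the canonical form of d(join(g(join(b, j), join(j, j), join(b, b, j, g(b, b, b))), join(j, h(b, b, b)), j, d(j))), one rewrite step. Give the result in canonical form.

Answer: d(join(d(j), g(join(b, j), join(j, j), join(j, j, j)), h(b, b, b), j, j))

Derivation:
Canonical form:  d(join(d(j), g(join(b, j), join(j, j), join(b, b, g(b, b, b), j)), h(b, b, b), j, j))
Match R2:  consume g(b, b, b);  x := b, y := join(b, b, j), z := b
The extension variable absorbs all remaining arguments, so the whole application is rewritten.
Giving:  d(join(d(j), g(join(b, j), join(j, j), join(j, j, j)), h(b, b, b), j, j))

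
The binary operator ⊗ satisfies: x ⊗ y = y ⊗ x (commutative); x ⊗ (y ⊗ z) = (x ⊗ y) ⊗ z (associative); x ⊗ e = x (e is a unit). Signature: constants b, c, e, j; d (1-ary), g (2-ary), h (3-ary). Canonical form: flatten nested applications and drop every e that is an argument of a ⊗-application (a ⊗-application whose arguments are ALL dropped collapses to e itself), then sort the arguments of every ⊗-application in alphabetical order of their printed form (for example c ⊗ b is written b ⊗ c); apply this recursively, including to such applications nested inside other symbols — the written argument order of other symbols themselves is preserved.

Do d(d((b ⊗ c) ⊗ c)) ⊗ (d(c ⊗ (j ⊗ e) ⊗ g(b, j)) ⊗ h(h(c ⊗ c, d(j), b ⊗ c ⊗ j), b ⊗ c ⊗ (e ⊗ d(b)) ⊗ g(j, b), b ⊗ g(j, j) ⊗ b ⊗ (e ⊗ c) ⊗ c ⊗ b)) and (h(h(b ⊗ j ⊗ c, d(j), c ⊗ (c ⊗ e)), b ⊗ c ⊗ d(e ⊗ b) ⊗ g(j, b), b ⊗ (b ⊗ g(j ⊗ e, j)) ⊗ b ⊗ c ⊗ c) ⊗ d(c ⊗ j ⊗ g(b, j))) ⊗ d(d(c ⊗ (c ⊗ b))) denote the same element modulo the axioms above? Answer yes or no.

Left:  d(d((b ⊗ c) ⊗ c)) ⊗ (d(c ⊗ (j ⊗ e) ⊗ g(b, j)) ⊗ h(h(c ⊗ c, d(j), b ⊗ c ⊗ j), b ⊗ c ⊗ (e ⊗ d(b)) ⊗ g(j, b), b ⊗ g(j, j) ⊗ b ⊗ (e ⊗ c) ⊗ c ⊗ b))
  Merge nested applications:  d(d((b ⊗ c) ⊗ c)) ⊗ d(c ⊗ (j ⊗ e) ⊗ g(b, j)) ⊗ h(h(c ⊗ c, d(j), b ⊗ c ⊗ j), b ⊗ c ⊗ (e ⊗ d(b)) ⊗ g(j, b), b ⊗ g(j, j) ⊗ b ⊗ (e ⊗ c) ⊗ c ⊗ b)
  Inside:  d(d((b ⊗ c) ⊗ c))  →  d(d(b ⊗ c ⊗ c))
  Inside:  d(c ⊗ (j ⊗ e) ⊗ g(b, j))  →  d(c ⊗ g(b, j) ⊗ j)
  Canonicalize subterm:  h(h(c ⊗ c, d(j), b ⊗ c ⊗ j), b ⊗ c ⊗ (e ⊗ d(b)) ⊗ g(j, b), b ⊗ g(j, j) ⊗ b ⊗ (e ⊗ c) ⊗ c ⊗ b)  →  h(h(c ⊗ c, d(j), b ⊗ c ⊗ j), b ⊗ c ⊗ d(b) ⊗ g(j, b), b ⊗ b ⊗ b ⊗ c ⊗ c ⊗ g(j, j))
  Order the arguments:  d(c ⊗ g(b, j) ⊗ j) ⊗ d(d(b ⊗ c ⊗ c)) ⊗ h(h(c ⊗ c, d(j), b ⊗ c ⊗ j), b ⊗ c ⊗ d(b) ⊗ g(j, b), b ⊗ b ⊗ b ⊗ c ⊗ c ⊗ g(j, j))
Right:  (h(h(b ⊗ j ⊗ c, d(j), c ⊗ (c ⊗ e)), b ⊗ c ⊗ d(e ⊗ b) ⊗ g(j, b), b ⊗ (b ⊗ g(j ⊗ e, j)) ⊗ b ⊗ c ⊗ c) ⊗ d(c ⊗ j ⊗ g(b, j))) ⊗ d(d(c ⊗ (c ⊗ b)))
  Merge nested applications:  h(h(b ⊗ j ⊗ c, d(j), c ⊗ (c ⊗ e)), b ⊗ c ⊗ d(e ⊗ b) ⊗ g(j, b), b ⊗ (b ⊗ g(j ⊗ e, j)) ⊗ b ⊗ c ⊗ c) ⊗ d(c ⊗ j ⊗ g(b, j)) ⊗ d(d(c ⊗ (c ⊗ b)))
  Canonicalize subterm:  h(h(b ⊗ j ⊗ c, d(j), c ⊗ (c ⊗ e)), b ⊗ c ⊗ d(e ⊗ b) ⊗ g(j, b), b ⊗ (b ⊗ g(j ⊗ e, j)) ⊗ b ⊗ c ⊗ c)  →  h(h(b ⊗ c ⊗ j, d(j), c ⊗ c), b ⊗ c ⊗ d(b) ⊗ g(j, b), b ⊗ b ⊗ b ⊗ c ⊗ c ⊗ g(j, j))
  Inside:  d(c ⊗ j ⊗ g(b, j))  →  d(c ⊗ g(b, j) ⊗ j)
  Inside:  d(d(c ⊗ (c ⊗ b)))  →  d(d(b ⊗ c ⊗ c))
  Sort:  d(c ⊗ g(b, j) ⊗ j) ⊗ d(d(b ⊗ c ⊗ c)) ⊗ h(h(b ⊗ c ⊗ j, d(j), c ⊗ c), b ⊗ c ⊗ d(b) ⊗ g(j, b), b ⊗ b ⊗ b ⊗ c ⊗ c ⊗ g(j, j))

Answer: no — d(c ⊗ g(b, j) ⊗ j) ⊗ d(d(b ⊗ c ⊗ c)) ⊗ h(h(c ⊗ c, d(j), b ⊗ c ⊗ j), b ⊗ c ⊗ d(b) ⊗ g(j, b), b ⊗ b ⊗ b ⊗ c ⊗ c ⊗ g(j, j)) vs d(c ⊗ g(b, j) ⊗ j) ⊗ d(d(b ⊗ c ⊗ c)) ⊗ h(h(b ⊗ c ⊗ j, d(j), c ⊗ c), b ⊗ c ⊗ d(b) ⊗ g(j, b), b ⊗ b ⊗ b ⊗ c ⊗ c ⊗ g(j, j))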